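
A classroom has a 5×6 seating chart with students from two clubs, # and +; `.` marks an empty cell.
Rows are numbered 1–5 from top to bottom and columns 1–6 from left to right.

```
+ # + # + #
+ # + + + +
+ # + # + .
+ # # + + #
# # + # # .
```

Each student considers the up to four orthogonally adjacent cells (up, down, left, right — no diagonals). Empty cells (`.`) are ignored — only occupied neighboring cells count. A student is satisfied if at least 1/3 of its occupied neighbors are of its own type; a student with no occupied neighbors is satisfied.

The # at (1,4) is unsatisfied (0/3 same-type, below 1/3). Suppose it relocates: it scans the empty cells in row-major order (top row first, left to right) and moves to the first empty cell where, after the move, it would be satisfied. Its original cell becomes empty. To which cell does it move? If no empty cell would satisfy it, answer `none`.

Vacating (1,4). Empty cells in order:
  (3,6): 1/3 same-type → satisfied — stop here.

(3,6)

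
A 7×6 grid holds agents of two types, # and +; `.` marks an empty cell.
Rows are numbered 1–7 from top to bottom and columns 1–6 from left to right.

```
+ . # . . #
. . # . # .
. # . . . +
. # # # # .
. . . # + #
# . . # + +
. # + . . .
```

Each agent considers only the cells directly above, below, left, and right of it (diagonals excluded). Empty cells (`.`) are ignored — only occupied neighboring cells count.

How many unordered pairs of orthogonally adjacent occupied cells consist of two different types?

Scan each occupied cell's neighbors to the right and below so each pair is counted once.
From row 1: 0 unlike of 1 pairs (running 0/1).
From row 3: 0 unlike of 1 pairs (running 0/2).
From row 4: 1 unlike of 5 pairs (running 1/7).
From row 5: 3 unlike of 5 pairs (running 4/12).
From row 6: 1 unlike of 2 pairs (running 5/14).
From row 7: 1 unlike of 1 pairs (running 6/15).
Total adjacent occupied pairs: 15; unlike-type pairs: 6.

6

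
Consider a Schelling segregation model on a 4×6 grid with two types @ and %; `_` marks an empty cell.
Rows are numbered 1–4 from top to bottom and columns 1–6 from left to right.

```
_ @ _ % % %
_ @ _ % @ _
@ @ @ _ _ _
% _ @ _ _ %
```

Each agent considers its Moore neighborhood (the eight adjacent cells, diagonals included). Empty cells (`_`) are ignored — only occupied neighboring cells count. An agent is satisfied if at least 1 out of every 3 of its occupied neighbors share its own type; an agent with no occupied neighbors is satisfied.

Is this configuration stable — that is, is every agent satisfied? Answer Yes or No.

No

(1,2)@ 1/1 satisfied
(1,4)% 2/3 satisfied
(1,5)% 3/4 satisfied
(1,6)% 1/2 satisfied
(2,2)@ 4/4 satisfied
(2,4)% 2/4 satisfied
(2,5)@ 0/4 not
(3,1)@ 2/3 satisfied
(3,2)@ 4/5 satisfied
(3,3)@ 3/4 satisfied
(4,1)% 0/2 not
(4,3)@ 2/2 satisfied
(4,6)% 0/0 satisfied
For instance (2,5) has only 0/4 same-type neighbors, below 1/3.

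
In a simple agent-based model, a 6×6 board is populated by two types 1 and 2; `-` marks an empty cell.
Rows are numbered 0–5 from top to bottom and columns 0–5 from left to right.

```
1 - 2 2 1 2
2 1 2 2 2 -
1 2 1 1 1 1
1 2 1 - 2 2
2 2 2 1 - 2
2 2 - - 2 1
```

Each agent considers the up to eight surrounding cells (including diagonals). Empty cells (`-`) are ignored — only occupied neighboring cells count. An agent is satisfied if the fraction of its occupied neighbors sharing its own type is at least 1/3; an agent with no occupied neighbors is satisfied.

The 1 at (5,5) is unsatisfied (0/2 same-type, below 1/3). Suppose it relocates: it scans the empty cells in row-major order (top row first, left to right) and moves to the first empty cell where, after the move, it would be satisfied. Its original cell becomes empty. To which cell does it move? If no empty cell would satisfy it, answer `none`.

(0,1)

Vacating (5,5). Empty cells in order:
  (0,1): 2/5 same-type → satisfied — stop here.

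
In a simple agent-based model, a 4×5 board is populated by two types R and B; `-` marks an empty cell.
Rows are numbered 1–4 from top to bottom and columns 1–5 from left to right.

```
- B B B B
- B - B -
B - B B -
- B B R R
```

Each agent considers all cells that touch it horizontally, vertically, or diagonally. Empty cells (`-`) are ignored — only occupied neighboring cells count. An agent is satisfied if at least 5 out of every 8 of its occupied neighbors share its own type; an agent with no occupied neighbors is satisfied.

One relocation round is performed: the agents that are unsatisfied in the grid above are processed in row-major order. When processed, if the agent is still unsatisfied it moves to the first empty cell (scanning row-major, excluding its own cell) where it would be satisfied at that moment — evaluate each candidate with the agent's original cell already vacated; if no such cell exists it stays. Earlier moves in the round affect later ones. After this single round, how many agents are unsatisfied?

1

Initially unsatisfied (in order): (3,4), (4,4), (4,5).
  (3,4) → (1,1).
  (4,4): no empty cell satisfies it; stays.
  (4,5): now satisfied by earlier moves; stays.
Resulting grid:
B B B B B
- B - B -
B - B - -
- B B R R
Unsatisfied now: (4,4).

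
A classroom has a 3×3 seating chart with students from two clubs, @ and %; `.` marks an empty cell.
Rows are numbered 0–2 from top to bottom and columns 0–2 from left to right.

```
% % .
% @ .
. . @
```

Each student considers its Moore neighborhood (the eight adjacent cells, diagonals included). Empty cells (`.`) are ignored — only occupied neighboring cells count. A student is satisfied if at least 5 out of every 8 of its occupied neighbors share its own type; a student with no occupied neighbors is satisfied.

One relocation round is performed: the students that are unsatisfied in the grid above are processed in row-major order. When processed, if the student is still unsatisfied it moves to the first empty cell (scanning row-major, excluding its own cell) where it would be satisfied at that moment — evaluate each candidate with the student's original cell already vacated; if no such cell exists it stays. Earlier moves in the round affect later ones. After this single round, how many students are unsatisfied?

Initially unsatisfied (in order): (1,1).
  (1,1): no empty cell satisfies it; stays.
Resulting grid:
% % .
% @ .
. . @
Unsatisfied now: (1,1).

1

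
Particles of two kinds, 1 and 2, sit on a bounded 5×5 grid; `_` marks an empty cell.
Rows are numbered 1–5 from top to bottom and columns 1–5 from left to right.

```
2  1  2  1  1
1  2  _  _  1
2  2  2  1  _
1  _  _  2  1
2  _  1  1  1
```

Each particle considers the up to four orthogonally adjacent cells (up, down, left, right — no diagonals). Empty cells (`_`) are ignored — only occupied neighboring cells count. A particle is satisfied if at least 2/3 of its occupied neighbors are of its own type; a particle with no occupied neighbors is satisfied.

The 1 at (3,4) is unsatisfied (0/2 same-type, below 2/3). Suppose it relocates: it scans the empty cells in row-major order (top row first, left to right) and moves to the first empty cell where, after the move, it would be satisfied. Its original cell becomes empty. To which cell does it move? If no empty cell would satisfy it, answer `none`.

(2,4)

Vacating (3,4). Empty cells in order:
  (2,3): 0/3 same-type → still unsatisfied.
  (2,4): 2/2 same-type → satisfied — stop here.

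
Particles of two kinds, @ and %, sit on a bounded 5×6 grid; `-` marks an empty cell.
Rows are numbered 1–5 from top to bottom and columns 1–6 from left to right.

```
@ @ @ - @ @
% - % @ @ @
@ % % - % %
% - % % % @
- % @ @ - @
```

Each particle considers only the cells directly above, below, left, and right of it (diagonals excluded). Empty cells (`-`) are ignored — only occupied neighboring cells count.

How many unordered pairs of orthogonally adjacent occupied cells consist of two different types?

Scan each occupied cell's neighbors to the right and below so each pair is counted once.
Row 1: @(1,1)–@(1,2)= @(1,1)–%(2,1)≠ @(1,2)–@(1,3)= @(1,3)–%(2,3)≠ @(1,5)–@(1,6)= @(1,5)–@(2,5)= @(1,6)–@(2,6)=  → 2/7 unlike.
Row 2: %(2,1)–@(3,1)≠ %(2,3)–@(2,4)≠ %(2,3)–%(3,3)= @(2,4)–@(2,5)= @(2,5)–@(2,6)= @(2,5)–%(3,5)≠ @(2,6)–%(3,6)≠  → 4/7 unlike.
Row 3: @(3,1)–%(3,2)≠ @(3,1)–%(4,1)≠ %(3,2)–%(3,3)= %(3,3)–%(4,3)= %(3,5)–%(3,6)= %(3,5)–%(4,5)= %(3,6)–@(4,6)≠  → 3/7 unlike.
Row 4: %(4,3)–%(4,4)= %(4,3)–@(5,3)≠ %(4,4)–%(4,5)= %(4,4)–@(5,4)≠ %(4,5)–@(4,6)≠ @(4,6)–@(5,6)=  → 3/6 unlike.
Row 5: %(5,2)–@(5,3)≠ @(5,3)–@(5,4)=  → 1/2 unlike.
Total adjacent occupied pairs: 29; unlike-type pairs: 13.

13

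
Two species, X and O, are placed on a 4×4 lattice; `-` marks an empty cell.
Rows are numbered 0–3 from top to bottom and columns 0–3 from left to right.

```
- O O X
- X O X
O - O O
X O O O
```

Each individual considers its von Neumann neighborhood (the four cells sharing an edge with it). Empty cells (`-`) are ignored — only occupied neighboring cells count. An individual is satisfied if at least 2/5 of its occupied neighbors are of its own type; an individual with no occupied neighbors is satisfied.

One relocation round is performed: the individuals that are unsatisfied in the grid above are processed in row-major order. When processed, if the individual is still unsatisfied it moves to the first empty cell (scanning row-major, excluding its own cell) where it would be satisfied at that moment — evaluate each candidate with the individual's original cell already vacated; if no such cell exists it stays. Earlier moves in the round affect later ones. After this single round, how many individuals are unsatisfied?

Initially unsatisfied (in order): (1,1), (1,3), (2,0), (3,0).
  (1,1): no empty cell satisfies it; stays.
  (1,3) → (1,0).
  (2,0) → (0,0).
  (3,0) → (2,0).
Resulting grid:
O O O X
X X O -
X - O O
- O O O
Unsatisfied now: (0,3), (1,1).

2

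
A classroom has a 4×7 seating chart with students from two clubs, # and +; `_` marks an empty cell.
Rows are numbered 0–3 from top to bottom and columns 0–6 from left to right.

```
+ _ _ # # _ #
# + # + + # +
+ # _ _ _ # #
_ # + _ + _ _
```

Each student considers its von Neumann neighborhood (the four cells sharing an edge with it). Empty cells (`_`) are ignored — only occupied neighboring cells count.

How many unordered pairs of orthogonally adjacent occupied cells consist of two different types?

14

Scan each occupied cell's neighbors to the right and below so each pair is counted once.
From row 0: 4 unlike of 5 pairs (running 4/5).
From row 1: 8 unlike of 10 pairs (running 12/15).
From row 2: 1 unlike of 3 pairs (running 13/18).
From row 3: 1 unlike of 1 pairs (running 14/19).
Total adjacent occupied pairs: 19; unlike-type pairs: 14.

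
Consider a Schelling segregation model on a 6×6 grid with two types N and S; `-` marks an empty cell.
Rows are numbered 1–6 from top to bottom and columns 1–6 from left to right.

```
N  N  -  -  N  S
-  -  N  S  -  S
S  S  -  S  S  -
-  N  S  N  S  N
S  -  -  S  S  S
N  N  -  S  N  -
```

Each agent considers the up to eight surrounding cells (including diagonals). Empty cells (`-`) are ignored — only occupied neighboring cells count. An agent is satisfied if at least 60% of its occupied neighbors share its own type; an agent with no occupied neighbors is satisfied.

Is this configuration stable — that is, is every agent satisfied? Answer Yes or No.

(1,1)N 1/1 ✓
(1,2)N 2/2 ✓
(1,5)N 0/3 ✗
(1,6)S 1/2 ✗
(2,3)N 1/4 ✗
(2,4)S 2/4 ✗
(2,6)S 2/3 ✓
(3,1)S 1/2 ✗
(3,2)S 2/4 ✗
(3,4)S 4/6 ✓
(3,5)S 4/6 ✓
(4,2)N 0/4 ✗
(4,3)S 3/5 ✓
(4,4)N 0/6 ✗
(4,5)S 5/7 ✓
(4,6)N 0/4 ✗
(5,1)S 0/3 ✗
(5,4)S 4/6 ✓
(5,5)S 4/7 ✗
(5,6)S 2/4 ✗
(6,1)N 1/2 ✗
(6,2)N 1/2 ✗
(6,4)S 2/3 ✓
(6,5)N 0/4 ✗
For instance (1,5) has only 0/3 same-type neighbors, below 3/5.

No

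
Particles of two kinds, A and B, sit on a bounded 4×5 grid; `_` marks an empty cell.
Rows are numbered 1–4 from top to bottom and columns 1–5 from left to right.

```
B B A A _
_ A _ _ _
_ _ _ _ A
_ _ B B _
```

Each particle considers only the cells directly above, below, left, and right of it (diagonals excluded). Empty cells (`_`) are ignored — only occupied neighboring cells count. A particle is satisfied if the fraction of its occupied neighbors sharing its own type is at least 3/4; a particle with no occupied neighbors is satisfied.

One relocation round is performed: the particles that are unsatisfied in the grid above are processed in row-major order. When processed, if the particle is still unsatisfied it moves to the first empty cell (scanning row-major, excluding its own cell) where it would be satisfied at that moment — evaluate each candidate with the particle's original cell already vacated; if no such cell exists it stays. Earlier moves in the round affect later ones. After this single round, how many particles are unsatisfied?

0

Initially unsatisfied (in order): (1,2), (1,3), (2,2).
  (1,2) → (3,1).
  (1,3): now satisfied by earlier moves; stays.
  (2,2): now satisfied by earlier moves; stays.
Resulting grid:
B _ A A _
_ A _ _ _
B _ _ _ A
_ _ B B _
All satisfied now.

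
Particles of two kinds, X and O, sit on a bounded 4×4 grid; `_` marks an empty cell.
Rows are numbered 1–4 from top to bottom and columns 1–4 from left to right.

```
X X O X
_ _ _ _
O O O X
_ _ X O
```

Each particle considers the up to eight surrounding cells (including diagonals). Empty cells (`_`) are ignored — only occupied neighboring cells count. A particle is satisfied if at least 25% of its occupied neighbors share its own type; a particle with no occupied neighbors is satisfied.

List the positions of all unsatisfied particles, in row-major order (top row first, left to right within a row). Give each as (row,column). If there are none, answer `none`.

(1,1)X 1/1 satisfied
(1,2)X 1/2 satisfied
(1,3)O 0/2 not
(1,4)X 0/1 not
(3,1)O 1/1 satisfied
(3,2)O 2/3 satisfied
(3,3)O 2/4 satisfied
(3,4)X 1/3 satisfied
(4,3)X 1/4 satisfied
(4,4)O 1/3 satisfied

(1,3), (1,4)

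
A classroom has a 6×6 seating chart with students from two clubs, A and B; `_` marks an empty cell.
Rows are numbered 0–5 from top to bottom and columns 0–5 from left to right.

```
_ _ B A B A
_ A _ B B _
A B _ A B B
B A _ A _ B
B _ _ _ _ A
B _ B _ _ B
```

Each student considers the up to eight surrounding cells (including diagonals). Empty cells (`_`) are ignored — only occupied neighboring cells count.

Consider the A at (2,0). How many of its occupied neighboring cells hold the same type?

Occupied neighbors of (2,0): (1,1)=A, (2,1)=B, (3,0)=B, (3,1)=A.
Same type (A): 2 of 4.

2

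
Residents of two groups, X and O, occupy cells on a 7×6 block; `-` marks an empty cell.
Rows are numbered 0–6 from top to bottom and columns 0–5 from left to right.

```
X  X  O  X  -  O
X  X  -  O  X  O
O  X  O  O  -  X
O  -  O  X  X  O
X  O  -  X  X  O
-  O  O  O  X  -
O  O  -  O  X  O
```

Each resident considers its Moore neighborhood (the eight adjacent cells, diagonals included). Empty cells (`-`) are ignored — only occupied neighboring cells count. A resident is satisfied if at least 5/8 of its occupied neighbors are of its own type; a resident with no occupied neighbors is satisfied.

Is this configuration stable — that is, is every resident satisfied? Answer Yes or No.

(0,0)X 3/3 satisfied
(0,1)X 3/4 satisfied
(0,2)O 1/4 not
(0,3)X 1/3 not
(0,5)O 1/2 not
(1,0)X 4/5 satisfied
(1,1)X 4/7 not
(1,3)O 3/5 not
(1,4)X 2/6 not
(1,5)O 1/3 not
(2,0)O 1/4 not
(2,1)X 2/6 not
(2,2)O 3/6 not
(2,3)O 3/6 not
(2,5)X 2/4 not
(3,0)O 2/4 not
(3,2)O 3/6 not
(3,3)X 3/6 not
(3,4)X 4/7 not
(3,5)O 1/4 not
(4,0)X 0/3 not
(4,1)O 4/5 satisfied
(4,3)X 4/7 not
(4,4)X 4/7 not
(4,5)O 1/4 not
(5,1)O 4/5 satisfied
(5,2)O 5/6 satisfied
(5,3)O 2/6 not
(5,4)X 3/7 not
(6,0)O 2/2 satisfied
(6,1)O 3/3 satisfied
(6,3)O 2/4 not
(6,4)X 1/4 not
(6,5)O 0/2 not
For instance (0,2) has only 1/4 same-type neighbors, below 5/8.

No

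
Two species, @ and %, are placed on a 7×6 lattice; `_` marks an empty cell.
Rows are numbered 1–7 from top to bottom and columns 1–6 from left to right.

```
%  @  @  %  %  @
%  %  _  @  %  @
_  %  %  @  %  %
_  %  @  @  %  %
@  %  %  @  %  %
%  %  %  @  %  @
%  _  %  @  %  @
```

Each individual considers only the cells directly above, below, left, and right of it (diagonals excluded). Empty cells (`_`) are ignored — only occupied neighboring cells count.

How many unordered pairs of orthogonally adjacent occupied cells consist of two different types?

25

Scan each occupied cell's neighbors to the right and below so each pair is counted once.
Row 1: %(1,1)–@(1,2)≠ %(1,1)–%(2,1)= @(1,2)–@(1,3)= @(1,2)–%(2,2)≠ @(1,3)–%(1,4)≠ %(1,4)–%(1,5)= %(1,4)–@(2,4)≠ %(1,5)–@(1,6)≠ %(1,5)–%(2,5)= @(1,6)–@(2,6)=  → 5/10 unlike.
Row 2: %(2,1)–%(2,2)= %(2,2)–%(3,2)= @(2,4)–%(2,5)≠ @(2,4)–@(3,4)= %(2,5)–@(2,6)≠ %(2,5)–%(3,5)= @(2,6)–%(3,6)≠  → 3/7 unlike.
Row 3: %(3,2)–%(3,3)= %(3,2)–%(4,2)= %(3,3)–@(3,4)≠ %(3,3)–@(4,3)≠ @(3,4)–%(3,5)≠ @(3,4)–@(4,4)= %(3,5)–%(3,6)= %(3,5)–%(4,5)= %(3,6)–%(4,6)=  → 3/9 unlike.
Row 4: %(4,2)–@(4,3)≠ %(4,2)–%(5,2)= @(4,3)–@(4,4)= @(4,3)–%(5,3)≠ @(4,4)–%(4,5)≠ @(4,4)–@(5,4)= %(4,5)–%(4,6)= %(4,5)–%(5,5)= %(4,6)–%(5,6)=  → 3/9 unlike.
Row 5: @(5,1)–%(5,2)≠ @(5,1)–%(6,1)≠ %(5,2)–%(5,3)= %(5,2)–%(6,2)= %(5,3)–@(5,4)≠ %(5,3)–%(6,3)= @(5,4)–%(5,5)≠ @(5,4)–@(6,4)= %(5,5)–%(5,6)= %(5,5)–%(6,5)= %(5,6)–@(6,6)≠  → 5/11 unlike.
Row 6: %(6,1)–%(6,2)= %(6,1)–%(7,1)= %(6,2)–%(6,3)= %(6,3)–@(6,4)≠ %(6,3)–%(7,3)= @(6,4)–%(6,5)≠ @(6,4)–@(7,4)= %(6,5)–@(6,6)≠ %(6,5)–%(7,5)= @(6,6)–@(7,6)=  → 3/10 unlike.
Row 7: %(7,3)–@(7,4)≠ @(7,4)–%(7,5)≠ %(7,5)–@(7,6)≠  → 3/3 unlike.
Total adjacent occupied pairs: 59; unlike-type pairs: 25.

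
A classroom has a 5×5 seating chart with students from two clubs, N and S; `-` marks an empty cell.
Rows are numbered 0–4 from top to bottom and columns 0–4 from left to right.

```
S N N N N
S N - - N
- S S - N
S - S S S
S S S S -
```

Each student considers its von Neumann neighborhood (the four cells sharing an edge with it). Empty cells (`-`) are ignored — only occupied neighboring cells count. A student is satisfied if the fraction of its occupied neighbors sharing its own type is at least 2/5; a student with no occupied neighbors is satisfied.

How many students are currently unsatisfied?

1

(0,0)S 1/2 ✓
(0,1)N 2/3 ✓
(0,2)N 2/2 ✓
(0,3)N 2/2 ✓
(0,4)N 2/2 ✓
(1,0)S 1/2 ✓
(1,1)N 1/3 ✗
(1,4)N 2/2 ✓
(2,1)S 1/2 ✓
(2,2)S 2/2 ✓
(2,4)N 1/2 ✓
(3,0)S 1/1 ✓
(3,2)S 3/3 ✓
(3,3)S 3/3 ✓
(3,4)S 1/2 ✓
(4,0)S 2/2 ✓
(4,1)S 2/2 ✓
(4,2)S 3/3 ✓
(4,3)S 2/2 ✓
Unsatisfied: (1,1) — 1 in total.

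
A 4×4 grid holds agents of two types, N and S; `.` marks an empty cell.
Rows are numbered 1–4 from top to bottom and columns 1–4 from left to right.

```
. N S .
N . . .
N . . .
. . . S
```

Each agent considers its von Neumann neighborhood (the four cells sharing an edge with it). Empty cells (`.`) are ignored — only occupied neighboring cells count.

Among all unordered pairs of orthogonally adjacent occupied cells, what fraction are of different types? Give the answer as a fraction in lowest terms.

Scan each occupied cell's neighbors to the right and below so each pair is counted once.
Row 1: N(1,2)–S(1,3)≠  → 1/1 unlike.
Row 2: N(2,1)–N(3,1)=  → 0/1 unlike.
Total adjacent occupied pairs: 2; unlike-type pairs: 1.
1/2 is already in lowest terms.

1/2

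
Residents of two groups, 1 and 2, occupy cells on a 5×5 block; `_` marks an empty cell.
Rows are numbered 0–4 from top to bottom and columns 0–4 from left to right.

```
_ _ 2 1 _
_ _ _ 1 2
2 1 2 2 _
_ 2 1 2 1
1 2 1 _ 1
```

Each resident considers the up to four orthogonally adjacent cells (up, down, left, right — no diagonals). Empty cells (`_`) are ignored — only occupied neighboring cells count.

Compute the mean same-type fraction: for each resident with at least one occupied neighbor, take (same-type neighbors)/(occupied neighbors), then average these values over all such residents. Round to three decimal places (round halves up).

(0,2)2 0/1
(0,3)1 1/2
(1,3)1 1/3
(1,4)2 0/1
(2,0)2 0/1
(2,1)1 0/3
(2,2)2 1/3
(2,3)2 2/3
(3,1)2 1/3
(3,2)1 1/4
(3,3)2 1/3
(3,4)1 1/2
(4,0)1 0/1
(4,1)2 1/3
(4,2)1 1/2
(4,4)1 1/1
Sum over 16 residents: 0/1 + 1/2 + 1/3 + 0/1 + 0/1 + 0/3 + 1/3 + 2/3 + 1/3 + 1/4 + 1/3 + 1/2 + 0/1 + 1/3 + 1/2 + 1/1 = 61/12; mean = 61/12 ÷ 16 = 61/192 = 0.317708… → 0.318.

0.318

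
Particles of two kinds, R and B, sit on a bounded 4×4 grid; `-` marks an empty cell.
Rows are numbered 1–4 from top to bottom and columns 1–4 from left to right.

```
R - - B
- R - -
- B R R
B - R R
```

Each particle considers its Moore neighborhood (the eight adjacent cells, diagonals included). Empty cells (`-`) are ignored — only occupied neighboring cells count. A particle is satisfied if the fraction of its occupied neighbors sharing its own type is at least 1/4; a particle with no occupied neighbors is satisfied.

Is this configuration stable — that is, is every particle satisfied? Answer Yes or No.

(1,1)R 1/1 ✓
(1,4)B 0/0 ✓
(2,2)R 2/3 ✓
(3,2)B 1/4 ✓
(3,3)R 4/5 ✓
(3,4)R 3/3 ✓
(4,1)B 1/1 ✓
(4,3)R 3/4 ✓
(4,4)R 3/3 ✓
All meet the threshold, so the configuration is stable.

Yes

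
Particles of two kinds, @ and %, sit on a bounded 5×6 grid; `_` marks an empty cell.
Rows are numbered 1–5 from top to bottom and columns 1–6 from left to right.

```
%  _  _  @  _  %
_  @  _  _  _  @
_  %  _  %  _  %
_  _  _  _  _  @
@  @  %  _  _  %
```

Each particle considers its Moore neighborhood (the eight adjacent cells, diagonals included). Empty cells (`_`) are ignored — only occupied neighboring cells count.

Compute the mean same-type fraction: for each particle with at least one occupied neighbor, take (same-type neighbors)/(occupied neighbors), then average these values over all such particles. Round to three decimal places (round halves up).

0.136

(1,1)% 0/1
(1,4)@ — no occupied neighbors
(1,6)% 0/1
(2,2)@ 0/2
(2,6)@ 0/2
(3,2)% 0/1
(3,4)% — no occupied neighbors
(3,6)% 0/2
(4,6)@ 0/2
(5,1)@ 1/1
(5,2)@ 1/2
(5,3)% 0/1
(5,6)% 0/1
Sum over 11 particles: 0/1 + 0/1 + 0/2 + 0/2 + 0/1 + 0/2 + 0/2 + 1/1 + 1/2 + 0/1 + 0/1 = 3/2; mean = 3/2 ÷ 11 = 3/22 = 0.136363… → 0.136.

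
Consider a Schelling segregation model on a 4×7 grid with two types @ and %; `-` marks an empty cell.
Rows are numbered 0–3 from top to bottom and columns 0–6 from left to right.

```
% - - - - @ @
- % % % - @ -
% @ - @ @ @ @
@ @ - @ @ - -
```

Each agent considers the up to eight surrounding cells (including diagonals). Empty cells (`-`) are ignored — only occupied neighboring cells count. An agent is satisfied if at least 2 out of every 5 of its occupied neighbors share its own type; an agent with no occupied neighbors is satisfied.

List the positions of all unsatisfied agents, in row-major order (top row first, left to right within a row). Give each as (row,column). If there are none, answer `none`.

(1,3), (2,0)

Row 0: (0,0)% 1/1 ok · (0,5)@ 2/2 ok · (0,6)@ 2/2 ok
Row 1: (1,1)% 3/4 ok · (1,2)% 2/4 ok · (1,3)% 1/3 unhappy · (1,5)@ 5/5 ok
Row 2: (2,0)% 1/4 unhappy · (2,1)@ 2/5 ok · (2,3)@ 3/5 ok · (2,4)@ 5/6 ok · (2,5)@ 4/4 ok · (2,6)@ 2/2 ok
Row 3: (3,0)@ 2/3 ok · (3,1)@ 2/3 ok · (3,3)@ 3/3 ok · (3,4)@ 4/4 ok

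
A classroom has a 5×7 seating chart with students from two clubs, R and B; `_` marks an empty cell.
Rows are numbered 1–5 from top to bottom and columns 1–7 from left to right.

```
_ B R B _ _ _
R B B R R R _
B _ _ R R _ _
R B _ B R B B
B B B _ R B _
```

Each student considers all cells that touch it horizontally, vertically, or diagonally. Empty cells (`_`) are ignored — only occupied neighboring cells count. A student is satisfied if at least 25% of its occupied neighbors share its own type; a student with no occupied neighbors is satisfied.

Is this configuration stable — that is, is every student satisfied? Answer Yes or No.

(1,2)B 2/4 ✓
(1,3)R 1/5 ✗
(1,4)B 1/4 ✓
(2,1)R 0/3 ✗
(2,2)B 3/5 ✓
(2,3)B 3/6 ✓
(2,4)R 4/6 ✓
(2,5)R 4/5 ✓
(2,6)R 2/2 ✓
(3,1)B 2/4 ✓
(3,4)R 4/6 ✓
(3,5)R 5/7 ✓
(4,1)R 0/4 ✗
(4,2)B 4/5 ✓
(4,4)B 1/5 ✗
(4,5)R 3/6 ✓
(4,6)B 2/5 ✓
(4,7)B 2/2 ✓
(5,1)B 2/3 ✓
(5,2)B 3/4 ✓
(5,3)B 3/3 ✓
(5,5)R 1/4 ✓
(5,6)B 2/4 ✓
For instance (1,3) has only 1/5 same-type neighbors, below 1/4.

No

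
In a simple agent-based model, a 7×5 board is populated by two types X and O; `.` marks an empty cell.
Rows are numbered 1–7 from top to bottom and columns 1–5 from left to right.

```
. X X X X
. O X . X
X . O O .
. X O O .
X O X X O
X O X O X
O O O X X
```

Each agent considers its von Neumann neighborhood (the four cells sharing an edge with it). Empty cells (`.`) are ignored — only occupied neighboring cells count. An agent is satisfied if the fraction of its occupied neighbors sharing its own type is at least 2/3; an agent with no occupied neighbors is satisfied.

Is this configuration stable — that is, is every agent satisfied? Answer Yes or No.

Row 1: (1,2)X 1/2 unhappy · (1,3)X 3/3 ok · (1,4)X 2/2 ok · (1,5)X 2/2 ok
Row 2: (2,2)O 0/2 unhappy · (2,3)X 1/3 unhappy · (2,5)X 1/1 ok
Row 3: (3,1)X 0/0 ok · (3,3)O 2/3 ok · (3,4)O 2/2 ok
Row 4: (4,2)X 0/2 unhappy · (4,3)O 2/4 unhappy · (4,4)O 2/3 ok
Row 5: (5,1)X 1/2 unhappy · (5,2)O 1/4 unhappy · (5,3)X 2/4 unhappy · (5,4)X 1/4 unhappy · (5,5)O 0/2 unhappy
Row 6: (6,1)X 1/3 unhappy · (6,2)O 2/4 unhappy · (6,3)X 1/4 unhappy · (6,4)O 0/4 unhappy · (6,5)X 1/3 unhappy
Row 7: (7,1)O 1/2 unhappy · (7,2)O 3/3 ok · (7,3)O 1/3 unhappy · (7,4)X 1/3 unhappy · (7,5)X 2/2 ok
For instance (1,2) has only 1/2 same-type neighbors, below 2/3.

No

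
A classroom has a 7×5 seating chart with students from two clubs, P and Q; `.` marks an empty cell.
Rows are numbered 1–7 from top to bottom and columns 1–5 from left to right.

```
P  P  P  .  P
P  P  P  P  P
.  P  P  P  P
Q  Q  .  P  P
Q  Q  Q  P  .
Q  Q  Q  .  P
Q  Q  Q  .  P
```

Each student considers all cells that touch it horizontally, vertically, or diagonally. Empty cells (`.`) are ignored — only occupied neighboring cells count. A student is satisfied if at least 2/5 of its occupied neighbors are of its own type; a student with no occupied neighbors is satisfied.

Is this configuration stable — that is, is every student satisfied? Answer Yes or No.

Row 1: (1,1)P 3/3 satisfied · (1,2)P 5/5 satisfied · (1,3)P 4/4 satisfied · (1,5)P 2/2 satisfied
Row 2: (2,1)P 4/4 satisfied · (2,2)P 7/7 satisfied · (2,3)P 7/7 satisfied · (2,4)P 7/7 satisfied · (2,5)P 4/4 satisfied
Row 3: (3,2)P 4/6 satisfied · (3,3)P 6/7 satisfied · (3,4)P 7/7 satisfied · (3,5)P 5/5 satisfied
Row 4: (4,1)Q 3/4 satisfied · (4,2)Q 4/6 satisfied · (4,4)P 5/6 satisfied · (4,5)P 4/4 satisfied
Row 5: (5,1)Q 5/5 satisfied · (5,2)Q 7/7 satisfied · (5,3)Q 4/6 satisfied · (5,4)P 3/5 satisfied
Row 6: (6,1)Q 5/5 satisfied · (6,2)Q 8/8 satisfied · (6,3)Q 5/6 satisfied · (6,5)P 2/2 satisfied
Row 7: (7,1)Q 3/3 satisfied · (7,2)Q 5/5 satisfied · (7,3)Q 3/3 satisfied · (7,5)P 1/1 satisfied
All meet the threshold, so the configuration is stable.

Yes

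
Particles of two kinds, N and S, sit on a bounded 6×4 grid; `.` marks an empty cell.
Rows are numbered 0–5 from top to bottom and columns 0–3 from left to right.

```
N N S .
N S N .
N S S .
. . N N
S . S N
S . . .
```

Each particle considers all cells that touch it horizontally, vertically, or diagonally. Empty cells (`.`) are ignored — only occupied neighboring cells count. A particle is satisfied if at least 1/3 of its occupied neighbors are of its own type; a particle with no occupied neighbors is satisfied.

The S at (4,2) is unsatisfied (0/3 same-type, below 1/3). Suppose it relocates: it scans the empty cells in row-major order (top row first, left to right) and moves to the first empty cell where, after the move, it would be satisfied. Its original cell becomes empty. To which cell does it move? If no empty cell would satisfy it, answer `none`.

Vacating (4,2). Empty cells in order:
  (0,3): 1/2 same-type → satisfied — stop here.

(0,3)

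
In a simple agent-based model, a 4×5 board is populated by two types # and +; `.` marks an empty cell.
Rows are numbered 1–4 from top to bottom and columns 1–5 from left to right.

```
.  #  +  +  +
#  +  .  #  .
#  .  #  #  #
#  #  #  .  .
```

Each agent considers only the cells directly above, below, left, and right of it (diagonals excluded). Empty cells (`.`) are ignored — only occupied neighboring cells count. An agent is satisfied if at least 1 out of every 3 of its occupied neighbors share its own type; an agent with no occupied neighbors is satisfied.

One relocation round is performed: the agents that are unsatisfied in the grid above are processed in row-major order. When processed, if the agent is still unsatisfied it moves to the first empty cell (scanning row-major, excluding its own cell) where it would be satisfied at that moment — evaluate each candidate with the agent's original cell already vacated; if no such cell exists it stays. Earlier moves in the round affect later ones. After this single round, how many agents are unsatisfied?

0

Initially unsatisfied (in order): (1,2), (2,2).
  (1,2) → (1,1).
  (2,2) → (1,2).
Resulting grid:
# + + + +
# . . # .
# . # # #
# # # . .
All satisfied now.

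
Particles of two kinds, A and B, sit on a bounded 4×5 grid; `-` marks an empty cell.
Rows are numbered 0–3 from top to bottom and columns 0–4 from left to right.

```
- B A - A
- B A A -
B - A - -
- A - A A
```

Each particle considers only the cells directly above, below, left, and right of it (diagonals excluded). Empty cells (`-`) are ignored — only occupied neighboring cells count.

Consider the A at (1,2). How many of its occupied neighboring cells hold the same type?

3

Occupied neighbors of (1,2): (0,2)=A, (2,2)=A, (1,1)=B, (1,3)=A.
Same type (A): 3 of 4.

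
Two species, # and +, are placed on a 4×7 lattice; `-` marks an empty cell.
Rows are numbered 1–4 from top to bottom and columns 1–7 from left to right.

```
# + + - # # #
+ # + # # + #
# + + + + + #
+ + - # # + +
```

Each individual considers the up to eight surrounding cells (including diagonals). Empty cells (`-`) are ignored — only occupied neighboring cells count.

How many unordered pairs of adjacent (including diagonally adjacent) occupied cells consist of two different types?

37

Scan each occupied cell's neighbors to the right and below (and the two forward diagonals) so each pair is counted once.
From row 1: 8 unlike of 20 pairs (running 8/20).
From row 2: 16 unlike of 25 pairs (running 24/45).
From row 3: 12 unlike of 22 pairs (running 36/67).
From row 4: 1 unlike of 4 pairs (running 37/71).
Total adjacent occupied pairs: 71; unlike-type pairs: 37.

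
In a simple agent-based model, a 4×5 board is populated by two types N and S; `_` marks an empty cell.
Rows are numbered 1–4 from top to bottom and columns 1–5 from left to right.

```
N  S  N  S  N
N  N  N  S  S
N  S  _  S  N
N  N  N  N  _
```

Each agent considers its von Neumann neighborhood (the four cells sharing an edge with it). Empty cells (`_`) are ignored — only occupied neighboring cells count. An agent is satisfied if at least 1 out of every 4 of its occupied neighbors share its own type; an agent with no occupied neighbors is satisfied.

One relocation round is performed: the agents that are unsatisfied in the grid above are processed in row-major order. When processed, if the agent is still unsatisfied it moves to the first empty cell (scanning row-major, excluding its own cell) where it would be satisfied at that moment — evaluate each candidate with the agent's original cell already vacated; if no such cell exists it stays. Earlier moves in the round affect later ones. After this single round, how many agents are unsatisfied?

0

Initially unsatisfied (in order): (1,2), (1,5), (3,2), (3,5).
  (1,2) → (3,3).
  (1,5) → (1,2).
  (3,2): now satisfied by earlier moves; stays.
  (3,5) → (4,5).
Resulting grid:
N N N S _
N N N S S
N S S S _
N N N N N
All satisfied now.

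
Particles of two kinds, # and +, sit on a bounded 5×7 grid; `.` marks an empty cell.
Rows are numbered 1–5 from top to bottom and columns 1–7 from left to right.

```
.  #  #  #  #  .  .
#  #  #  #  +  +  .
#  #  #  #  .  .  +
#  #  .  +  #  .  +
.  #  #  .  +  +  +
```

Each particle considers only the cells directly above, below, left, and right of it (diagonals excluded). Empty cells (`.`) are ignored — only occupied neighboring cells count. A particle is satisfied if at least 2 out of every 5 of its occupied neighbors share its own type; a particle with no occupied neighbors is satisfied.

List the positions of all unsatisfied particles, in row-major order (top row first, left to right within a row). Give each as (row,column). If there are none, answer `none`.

(2,5), (4,4), (4,5)

Row 1: (1,2)# 2/2 satisfied · (1,3)# 3/3 satisfied · (1,4)# 3/3 satisfied · (1,5)# 1/2 satisfied
Row 2: (2,1)# 2/2 satisfied · (2,2)# 4/4 satisfied · (2,3)# 4/4 satisfied · (2,4)# 3/4 satisfied · (2,5)+ 1/3 not · (2,6)+ 1/1 satisfied
Row 3: (3,1)# 3/3 satisfied · (3,2)# 4/4 satisfied · (3,3)# 3/3 satisfied · (3,4)# 2/3 satisfied · (3,7)+ 1/1 satisfied
Row 4: (4,1)# 2/2 satisfied · (4,2)# 3/3 satisfied · (4,4)+ 0/2 not · (4,5)# 0/2 not · (4,7)+ 2/2 satisfied
Row 5: (5,2)# 2/2 satisfied · (5,3)# 1/1 satisfied · (5,5)+ 1/2 satisfied · (5,6)+ 2/2 satisfied · (5,7)+ 2/2 satisfied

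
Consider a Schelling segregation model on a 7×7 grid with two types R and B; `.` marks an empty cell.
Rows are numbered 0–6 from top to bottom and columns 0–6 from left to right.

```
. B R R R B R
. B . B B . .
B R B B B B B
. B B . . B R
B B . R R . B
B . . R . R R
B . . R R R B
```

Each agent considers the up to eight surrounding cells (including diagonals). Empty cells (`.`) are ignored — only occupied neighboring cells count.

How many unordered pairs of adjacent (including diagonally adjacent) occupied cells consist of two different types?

25

Scan each occupied cell's neighbors to the right and below (and the two forward diagonals) so each pair is counted once.
From row 0: 9 unlike of 13 pairs (running 9/13).
From row 1: 1 unlike of 10 pairs (running 10/23).
From row 2: 6 unlike of 17 pairs (running 16/40).
From row 3: 4 unlike of 9 pairs (running 20/49).
From row 4: 2 unlike of 9 pairs (running 22/58).
From row 5: 2 unlike of 9 pairs (running 24/67).
From row 6: 1 unlike of 3 pairs (running 25/70).
Total adjacent occupied pairs: 70; unlike-type pairs: 25.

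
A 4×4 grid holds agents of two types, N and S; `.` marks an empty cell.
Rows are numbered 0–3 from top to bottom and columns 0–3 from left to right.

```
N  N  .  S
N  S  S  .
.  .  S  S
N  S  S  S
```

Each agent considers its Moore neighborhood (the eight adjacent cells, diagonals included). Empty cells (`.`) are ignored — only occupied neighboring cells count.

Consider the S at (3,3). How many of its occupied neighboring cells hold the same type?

Occupied neighbors of (3,3): (2,2)=S, (2,3)=S, (3,2)=S.
Same type (S): 3 of 3.

3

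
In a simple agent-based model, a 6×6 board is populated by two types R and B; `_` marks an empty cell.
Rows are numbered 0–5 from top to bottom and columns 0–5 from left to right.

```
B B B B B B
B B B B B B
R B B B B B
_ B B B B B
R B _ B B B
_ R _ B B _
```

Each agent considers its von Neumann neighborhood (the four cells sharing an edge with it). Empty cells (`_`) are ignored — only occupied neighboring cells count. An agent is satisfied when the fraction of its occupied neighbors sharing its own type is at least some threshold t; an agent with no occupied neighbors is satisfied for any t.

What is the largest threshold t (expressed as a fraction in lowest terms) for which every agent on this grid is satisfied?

0/1

Row 0: (0,0)B 2/2 · (0,1)B 3/3 · (0,2)B 3/3 · (0,3)B 3/3 · (0,4)B 3/3 · (0,5)B 2/2
Row 1: (1,0)B 2/3 · (1,1)B 4/4 · (1,2)B 4/4 · (1,3)B 4/4 · (1,4)B 4/4 · (1,5)B 3/3
Row 2: (2,0)R 0/2 · (2,1)B 3/4 · (2,2)B 4/4 · (2,3)B 4/4 · (2,4)B 4/4 · (2,5)B 3/3
Row 3: (3,1)B 3/3 · (3,2)B 3/3 · (3,3)B 4/4 · (3,4)B 4/4 · (3,5)B 3/3
Row 4: (4,0)R 0/1 · (4,1)B 1/3 · (4,3)B 3/3 · (4,4)B 4/4 · (4,5)B 2/2
Row 5: (5,1)R 0/1 · (5,3)B 2/2 · (5,4)B 2/2
The smallest same-type fraction is 0/2 at (2,0), which reduces to 0/1. Any threshold above that leaves this agent unsatisfied.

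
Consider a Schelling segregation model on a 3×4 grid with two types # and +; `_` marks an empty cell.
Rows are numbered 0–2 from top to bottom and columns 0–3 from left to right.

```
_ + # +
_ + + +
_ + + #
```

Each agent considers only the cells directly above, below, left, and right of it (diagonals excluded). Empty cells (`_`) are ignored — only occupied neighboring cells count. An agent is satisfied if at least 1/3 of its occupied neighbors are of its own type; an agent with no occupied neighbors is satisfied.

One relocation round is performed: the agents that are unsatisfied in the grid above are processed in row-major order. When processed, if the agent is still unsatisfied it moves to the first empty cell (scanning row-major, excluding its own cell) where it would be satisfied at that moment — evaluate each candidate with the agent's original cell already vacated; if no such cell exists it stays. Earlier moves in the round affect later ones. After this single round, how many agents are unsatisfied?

Initially unsatisfied (in order): (0,2), (2,3).
  (0,2): no empty cell satisfies it; stays.
  (2,3): no empty cell satisfies it; stays.
Resulting grid:
_ + # +
_ + + +
_ + + #
Unsatisfied now: (0,2), (2,3).

2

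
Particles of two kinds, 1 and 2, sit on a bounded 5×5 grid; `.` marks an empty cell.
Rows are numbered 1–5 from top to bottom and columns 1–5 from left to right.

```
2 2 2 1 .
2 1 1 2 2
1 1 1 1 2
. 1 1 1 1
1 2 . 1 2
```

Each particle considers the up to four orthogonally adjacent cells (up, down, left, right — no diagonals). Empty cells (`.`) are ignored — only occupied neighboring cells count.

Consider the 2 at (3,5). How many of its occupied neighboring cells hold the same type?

Occupied neighbors of (3,5): (2,5)=2, (4,5)=1, (3,4)=1.
Same type (2): 1 of 3.

1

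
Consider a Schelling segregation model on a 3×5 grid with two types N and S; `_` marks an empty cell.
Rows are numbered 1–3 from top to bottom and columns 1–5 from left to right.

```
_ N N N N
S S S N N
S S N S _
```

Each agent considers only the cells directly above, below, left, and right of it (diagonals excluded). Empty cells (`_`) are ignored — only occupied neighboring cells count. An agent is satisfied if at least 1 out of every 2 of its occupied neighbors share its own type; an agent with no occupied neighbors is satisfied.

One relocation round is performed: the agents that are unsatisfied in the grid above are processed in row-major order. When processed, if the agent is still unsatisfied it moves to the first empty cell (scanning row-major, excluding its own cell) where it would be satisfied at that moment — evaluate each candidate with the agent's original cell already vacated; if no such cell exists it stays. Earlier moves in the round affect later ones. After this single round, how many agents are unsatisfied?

Initially unsatisfied (in order): (2,3), (3,3), (3,4).
  (2,3) → (1,1).
  (3,3) → (2,3).
  (3,4) → (3,3).
Resulting grid:
S N N N N
S S N N N
S S S _ _
Unsatisfied now: (1,2).

1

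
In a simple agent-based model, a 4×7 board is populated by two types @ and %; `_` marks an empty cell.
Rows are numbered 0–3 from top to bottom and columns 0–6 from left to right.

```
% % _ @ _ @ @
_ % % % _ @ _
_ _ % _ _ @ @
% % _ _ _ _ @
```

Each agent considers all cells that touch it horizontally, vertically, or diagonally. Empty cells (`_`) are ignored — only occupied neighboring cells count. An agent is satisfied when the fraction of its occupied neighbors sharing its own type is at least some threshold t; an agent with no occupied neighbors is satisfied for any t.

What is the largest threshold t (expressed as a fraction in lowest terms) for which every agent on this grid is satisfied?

(0,0)% 2/2
(0,1)% 3/3
(0,3)@ 0/2
(0,5)@ 2/2
(0,6)@ 2/2
(1,1)% 4/4
(1,2)% 4/5
(1,3)% 2/3
(1,5)@ 4/4
(2,2)% 4/4
(2,5)@ 3/3
(2,6)@ 3/3
(3,0)% 1/1
(3,1)% 2/2
(3,6)@ 2/2
The smallest same-type fraction is 0/2 at (0,3), which reduces to 0/1. Any threshold above that leaves this agent unsatisfied.

0/1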